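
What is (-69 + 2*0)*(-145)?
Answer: 10005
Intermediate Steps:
(-69 + 2*0)*(-145) = (-69 + 0)*(-145) = -69*(-145) = 10005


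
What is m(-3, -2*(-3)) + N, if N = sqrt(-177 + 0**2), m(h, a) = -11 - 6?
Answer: -17 + I*sqrt(177) ≈ -17.0 + 13.304*I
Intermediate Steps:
m(h, a) = -17
N = I*sqrt(177) (N = sqrt(-177 + 0) = sqrt(-177) = I*sqrt(177) ≈ 13.304*I)
m(-3, -2*(-3)) + N = -17 + I*sqrt(177)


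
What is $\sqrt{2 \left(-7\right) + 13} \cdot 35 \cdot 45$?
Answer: $1575 i \approx 1575.0 i$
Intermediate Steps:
$\sqrt{2 \left(-7\right) + 13} \cdot 35 \cdot 45 = \sqrt{-14 + 13} \cdot 35 \cdot 45 = \sqrt{-1} \cdot 35 \cdot 45 = i 35 \cdot 45 = 35 i 45 = 1575 i$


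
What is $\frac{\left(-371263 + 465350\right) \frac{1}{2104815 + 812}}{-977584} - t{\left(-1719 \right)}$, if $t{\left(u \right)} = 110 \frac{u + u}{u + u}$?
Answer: $- \frac{226426999262567}{2058427265168} \approx -110.0$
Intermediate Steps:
$t{\left(u \right)} = 110$ ($t{\left(u \right)} = 110 \frac{2 u}{2 u} = 110 \cdot 2 u \frac{1}{2 u} = 110 \cdot 1 = 110$)
$\frac{\left(-371263 + 465350\right) \frac{1}{2104815 + 812}}{-977584} - t{\left(-1719 \right)} = \frac{\left(-371263 + 465350\right) \frac{1}{2104815 + 812}}{-977584} - 110 = \frac{94087}{2105627} \left(- \frac{1}{977584}\right) - 110 = - \frac{94087}{2058427265168} - 110 = - \frac{226426999262567}{2058427265168}$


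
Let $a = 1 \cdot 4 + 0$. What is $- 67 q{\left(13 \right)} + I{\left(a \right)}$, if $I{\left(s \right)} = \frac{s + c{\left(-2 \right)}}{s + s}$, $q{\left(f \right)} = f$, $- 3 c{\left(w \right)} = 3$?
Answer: $- \frac{6965}{8} \approx -870.63$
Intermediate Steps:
$c{\left(w \right)} = -1$ ($c{\left(w \right)} = \left(- \frac{1}{3}\right) 3 = -1$)
$a = 4$ ($a = 4 + 0 = 4$)
$I{\left(s \right)} = \frac{-1 + s}{2 s}$ ($I{\left(s \right)} = \frac{s - 1}{s + s} = \frac{-1 + s}{2 s}$)
$- 67 q{\left(13 \right)} + I{\left(a \right)} = \left(-67\right) 13 + \frac{-1 + 4}{2 \cdot 4} = -871 + \frac{1}{2} \cdot \frac{1}{4} \cdot 3 = -871 + \frac{3}{8} = - \frac{6965}{8}$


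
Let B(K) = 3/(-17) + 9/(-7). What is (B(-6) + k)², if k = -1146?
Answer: 18645356304/14161 ≈ 1.3167e+6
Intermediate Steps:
B(K) = -174/119 (B(K) = 3*(-1/17) + 9*(-⅐) = -3/17 - 9/7 = -174/119)
(B(-6) + k)² = (-174/119 - 1146)² = (-136548/119)² = 18645356304/14161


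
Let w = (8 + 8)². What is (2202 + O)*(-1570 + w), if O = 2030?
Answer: -5560848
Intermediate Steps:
w = 256 (w = 16² = 256)
(2202 + O)*(-1570 + w) = (2202 + 2030)*(-1570 + 256) = 4232*(-1314) = -5560848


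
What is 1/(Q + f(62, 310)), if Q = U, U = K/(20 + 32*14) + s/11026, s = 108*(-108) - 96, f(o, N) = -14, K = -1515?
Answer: -860028/15741737 ≈ -0.054634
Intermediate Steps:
s = -11760 (s = -11664 - 96 = -11760)
U = -3701345/860028 (U = -1515/(20 + 32*14) - 11760/11026 = -1515/(20 + 448) - 11760*1/11026 = -1515/468 - 5880/5513 = -1515*1/468 - 5880/5513 = -505/156 - 5880/5513 = -3701345/860028 ≈ -4.3037)
Q = -3701345/860028 ≈ -4.3037
1/(Q + f(62, 310)) = 1/(-3701345/860028 - 14) = 1/(-15741737/860028) = -860028/15741737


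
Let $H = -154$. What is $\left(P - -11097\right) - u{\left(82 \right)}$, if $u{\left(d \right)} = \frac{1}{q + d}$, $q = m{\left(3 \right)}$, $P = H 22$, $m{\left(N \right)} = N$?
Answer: $\frac{655264}{85} \approx 7709.0$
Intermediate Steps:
$P = -3388$ ($P = \left(-154\right) 22 = -3388$)
$q = 3$
$u{\left(d \right)} = \frac{1}{3 + d}$
$\left(P - -11097\right) - u{\left(82 \right)} = \left(-3388 - -11097\right) - \frac{1}{3 + 82} = \left(-3388 + 11097\right) - \frac{1}{85} = 7709 - \frac{1}{85} = \frac{655264}{85}$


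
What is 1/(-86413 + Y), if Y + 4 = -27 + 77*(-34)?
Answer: -1/89062 ≈ -1.1228e-5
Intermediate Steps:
Y = -2649 (Y = -4 + (-27 + 77*(-34)) = -4 + (-27 - 2618) = -4 - 2645 = -2649)
1/(-86413 + Y) = 1/(-86413 - 2649) = 1/(-89062) = -1/89062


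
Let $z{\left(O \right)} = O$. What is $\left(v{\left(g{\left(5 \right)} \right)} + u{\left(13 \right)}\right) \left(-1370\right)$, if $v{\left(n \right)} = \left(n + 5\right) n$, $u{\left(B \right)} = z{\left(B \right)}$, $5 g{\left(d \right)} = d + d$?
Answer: $-36990$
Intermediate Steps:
$g{\left(d \right)} = \frac{2 d}{5}$ ($g{\left(d \right)} = \frac{d + d}{5} = \frac{2 d}{5}$)
$u{\left(B \right)} = B$
$v{\left(n \right)} = n \left(5 + n\right)$ ($v{\left(n \right)} = \left(5 + n\right) n = n \left(5 + n\right)$)
$\left(v{\left(g{\left(5 \right)} \right)} + u{\left(13 \right)}\right) \left(-1370\right) = \left(\frac{2}{5} \cdot 5 \left(5 + \frac{2}{5} \cdot 5\right) + 13\right) \left(-1370\right) = \left(2 \left(5 + 2\right) + 13\right) \left(-1370\right) = \left(2 \cdot 7 + 13\right) \left(-1370\right) = \left(14 + 13\right) \left(-1370\right) = 27 \left(-1370\right) = -36990$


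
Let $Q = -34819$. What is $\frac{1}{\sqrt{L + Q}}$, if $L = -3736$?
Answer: $- \frac{i \sqrt{38555}}{38555} \approx - 0.0050928 i$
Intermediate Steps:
$\frac{1}{\sqrt{L + Q}} = \frac{1}{\sqrt{-3736 - 34819}} = \frac{1}{\sqrt{-38555}} = \frac{1}{i \sqrt{38555}} = - \frac{i \sqrt{38555}}{38555}$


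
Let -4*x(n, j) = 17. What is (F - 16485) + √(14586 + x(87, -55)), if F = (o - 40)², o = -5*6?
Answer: -11585 + √58327/2 ≈ -11464.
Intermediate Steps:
o = -30
x(n, j) = -17/4 (x(n, j) = -¼*17 = -17/4)
F = 4900 (F = (-30 - 40)² = (-70)² = 4900)
(F - 16485) + √(14586 + x(87, -55)) = (4900 - 16485) + √(14586 - 17/4) = -11585 + √(58327/4) = -11585 + √58327/2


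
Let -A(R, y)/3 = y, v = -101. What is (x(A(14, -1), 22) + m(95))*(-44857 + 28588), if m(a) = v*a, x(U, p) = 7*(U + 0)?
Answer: 155759406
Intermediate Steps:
A(R, y) = -3*y
x(U, p) = 7*U
m(a) = -101*a
(x(A(14, -1), 22) + m(95))*(-44857 + 28588) = (7*(-3*(-1)) - 101*95)*(-44857 + 28588) = (7*3 - 9595)*(-16269) = (21 - 9595)*(-16269) = -9574*(-16269) = 155759406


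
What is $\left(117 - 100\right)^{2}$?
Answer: $289$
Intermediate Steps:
$\left(117 - 100\right)^{2} = 17^{2} = 289$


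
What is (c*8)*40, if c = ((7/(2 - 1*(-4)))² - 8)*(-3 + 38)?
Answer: -669200/9 ≈ -74356.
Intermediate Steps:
c = -8365/36 (c = ((7/(2 + 4))² - 8)*35 = ((7/6)² - 8)*35 = (49/36 - 8)*35 = -239/36*35 = -8365/36 ≈ -232.36)
(c*8)*40 = -8365/36*8*40 = -16730/9*40 = -669200/9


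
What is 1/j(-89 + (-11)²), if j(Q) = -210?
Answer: -1/210 ≈ -0.0047619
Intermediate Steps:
1/j(-89 + (-11)²) = 1/(-210) = -1/210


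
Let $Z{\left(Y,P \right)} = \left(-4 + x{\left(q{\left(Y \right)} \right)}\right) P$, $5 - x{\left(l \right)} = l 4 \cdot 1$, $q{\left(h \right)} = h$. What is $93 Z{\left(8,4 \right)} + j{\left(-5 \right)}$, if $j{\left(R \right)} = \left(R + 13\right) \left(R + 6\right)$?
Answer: $-11524$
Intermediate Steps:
$x{\left(l \right)} = 5 - 4 l$ ($x{\left(l \right)} = 5 - l 4 \cdot 1 = 5 - 4 l 1 = 5 - 4 l$)
$j{\left(R \right)} = \left(6 + R\right) \left(13 + R\right)$ ($j{\left(R \right)} = \left(13 + R\right) \left(6 + R\right) = \left(6 + R\right) \left(13 + R\right)$)
$Z{\left(Y,P \right)} = P \left(1 - 4 Y\right)$ ($Z{\left(Y,P \right)} = \left(-4 - \left(-5 + 4 Y\right)\right) P = \left(1 - 4 Y\right) P = P \left(1 - 4 Y\right)$)
$93 Z{\left(8,4 \right)} + j{\left(-5 \right)} = 93 \cdot 4 \left(1 - 32\right) + \left(78 + \left(-5\right)^{2} + 19 \left(-5\right)\right) = 93 \cdot 4 \left(1 - 32\right) + \left(78 + 25 - 95\right) = 93 \cdot 4 \left(-31\right) + 8 = 93 \left(-124\right) + 8 = -11532 + 8 = -11524$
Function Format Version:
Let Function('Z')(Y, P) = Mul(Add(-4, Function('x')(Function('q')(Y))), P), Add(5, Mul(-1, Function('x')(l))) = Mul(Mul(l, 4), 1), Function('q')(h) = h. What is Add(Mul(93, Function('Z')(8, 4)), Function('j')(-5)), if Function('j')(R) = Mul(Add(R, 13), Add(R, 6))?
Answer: -11524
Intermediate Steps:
Function('x')(l) = Add(5, Mul(-4, l)) (Function('x')(l) = Add(5, Mul(-1, Mul(Mul(l, 4), 1))) = Add(5, Mul(-1, Mul(Mul(4, l), 1))) = Add(5, Mul(-1, Mul(4, l))) = Add(5, Mul(-4, l)))
Function('j')(R) = Mul(Add(6, R), Add(13, R)) (Function('j')(R) = Mul(Add(13, R), Add(6, R)) = Mul(Add(6, R), Add(13, R)))
Function('Z')(Y, P) = Mul(P, Add(1, Mul(-4, Y))) (Function('Z')(Y, P) = Mul(Add(-4, Add(5, Mul(-4, Y))), P) = Mul(Add(1, Mul(-4, Y)), P) = Mul(P, Add(1, Mul(-4, Y))))
Add(Mul(93, Function('Z')(8, 4)), Function('j')(-5)) = Add(Mul(93, Mul(4, Add(1, Mul(-4, 8)))), Add(78, Pow(-5, 2), Mul(19, -5))) = Add(Mul(93, Mul(4, Add(1, -32))), Add(78, 25, -95)) = Add(Mul(93, Mul(4, -31)), 8) = Add(Mul(93, -124), 8) = Add(-11532, 8) = -11524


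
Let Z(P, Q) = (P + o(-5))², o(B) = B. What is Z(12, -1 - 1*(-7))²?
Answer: 2401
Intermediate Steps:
Z(P, Q) = (-5 + P)² (Z(P, Q) = (P - 5)² = (-5 + P)²)
Z(12, -1 - 1*(-7))² = ((-5 + 12)²)² = (7²)² = 49² = 2401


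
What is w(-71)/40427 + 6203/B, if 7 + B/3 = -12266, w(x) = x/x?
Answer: -250731862/1488481713 ≈ -0.16845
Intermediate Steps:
w(x) = 1
B = -36819 (B = -21 + 3*(-12266) = -21 - 36798 = -36819)
w(-71)/40427 + 6203/B = 1/40427 + 6203/(-36819) = 1*(1/40427) + 6203*(-1/36819) = 1/40427 - 6203/36819 = -250731862/1488481713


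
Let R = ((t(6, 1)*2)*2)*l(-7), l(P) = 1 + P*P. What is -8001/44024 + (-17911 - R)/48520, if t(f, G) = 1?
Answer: -74095449/133502780 ≈ -0.55501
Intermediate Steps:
l(P) = 1 + P²
R = 200 (R = ((1*2)*2)*(1 + (-7)²) = (2*2)*(1 + 49) = 4*50 = 200)
-8001/44024 + (-17911 - R)/48520 = -8001/44024 + (-17911 - 1*200)/48520 = -8001*1/44024 + (-17911 - 200)*(1/48520) = -8001/44024 - 18111*1/48520 = -8001/44024 - 18111/48520 = -74095449/133502780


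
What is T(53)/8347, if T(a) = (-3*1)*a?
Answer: -159/8347 ≈ -0.019049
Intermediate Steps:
T(a) = -3*a
T(53)/8347 = -3*53/8347 = -159*1/8347 = -159/8347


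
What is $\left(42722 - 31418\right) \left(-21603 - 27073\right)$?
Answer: $-550233504$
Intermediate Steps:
$\left(42722 - 31418\right) \left(-21603 - 27073\right) = 11304 \left(-48676\right) = -550233504$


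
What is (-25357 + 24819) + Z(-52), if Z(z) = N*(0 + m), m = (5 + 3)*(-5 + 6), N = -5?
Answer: -578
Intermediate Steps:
m = 8 (m = 8*1 = 8)
Z(z) = -40 (Z(z) = -5*(0 + 8) = -5*8 = -40)
(-25357 + 24819) + Z(-52) = (-25357 + 24819) - 40 = -538 - 40 = -578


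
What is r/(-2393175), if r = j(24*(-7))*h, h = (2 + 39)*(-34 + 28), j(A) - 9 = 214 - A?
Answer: 1886/46925 ≈ 0.040192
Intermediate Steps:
j(A) = 223 - A (j(A) = 9 + (214 - A) = 223 - A)
h = -246 (h = 41*(-6) = -246)
r = -96186 (r = (223 - 24*(-7))*(-246) = (223 - 1*(-168))*(-246) = (223 + 168)*(-246) = 391*(-246) = -96186)
r/(-2393175) = -96186/(-2393175) = -96186*(-1/2393175) = 1886/46925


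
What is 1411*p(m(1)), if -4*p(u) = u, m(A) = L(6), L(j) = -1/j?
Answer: 1411/24 ≈ 58.792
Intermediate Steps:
m(A) = -⅙ (m(A) = -1/6 = -1*⅙ = -⅙)
p(u) = -u/4
1411*p(m(1)) = 1411*(-¼*(-⅙)) = 1411*(1/24) = 1411/24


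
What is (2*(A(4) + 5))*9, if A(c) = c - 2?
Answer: 126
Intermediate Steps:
A(c) = -2 + c
(2*(A(4) + 5))*9 = (2*((-2 + 4) + 5))*9 = (2*(2 + 5))*9 = (2*7)*9 = 14*9 = 126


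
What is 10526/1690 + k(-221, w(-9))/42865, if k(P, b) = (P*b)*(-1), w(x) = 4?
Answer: 9053819/1448837 ≈ 6.2490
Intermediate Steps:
k(P, b) = -P*b
10526/1690 + k(-221, w(-9))/42865 = 10526/1690 - 1*(-221)*4/42865 = 10526*(1/1690) + 884*(1/42865) = 5263/845 + 884/42865 = 9053819/1448837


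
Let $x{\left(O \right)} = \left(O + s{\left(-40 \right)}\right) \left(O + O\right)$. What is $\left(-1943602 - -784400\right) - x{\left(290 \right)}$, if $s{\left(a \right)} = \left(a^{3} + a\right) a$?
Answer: $-1487055402$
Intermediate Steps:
$s{\left(a \right)} = a \left(a + a^{3}\right)$ ($s{\left(a \right)} = \left(a + a^{3}\right) a = a \left(a + a^{3}\right)$)
$x{\left(O \right)} = 2 O \left(2561600 + O\right)$ ($x{\left(O \right)} = \left(O + \left(\left(-40\right)^{2} + \left(-40\right)^{4}\right)\right) \left(O + O\right) = \left(O + \left(1600 + 2560000\right)\right) 2 O = \left(O + 2561600\right) 2 O = \left(2561600 + O\right) 2 O = 2 O \left(2561600 + O\right)$)
$\left(-1943602 - -784400\right) - x{\left(290 \right)} = \left(-1943602 - -784400\right) - 2 \cdot 290 \left(2561600 + 290\right) = \left(-1943602 + 784400\right) - 2 \cdot 290 \cdot 2561890 = -1159202 - 1485896200 = -1487055402$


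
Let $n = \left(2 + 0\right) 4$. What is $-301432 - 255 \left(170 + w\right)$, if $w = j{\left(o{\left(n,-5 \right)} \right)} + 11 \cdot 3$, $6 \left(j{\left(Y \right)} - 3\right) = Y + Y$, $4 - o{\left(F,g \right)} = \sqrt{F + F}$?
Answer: $-353962$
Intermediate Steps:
$n = 8$ ($n = 2 \cdot 4 = 8$)
$o{\left(F,g \right)} = 4 - \sqrt{2} \sqrt{F}$ ($o{\left(F,g \right)} = 4 - \sqrt{F + F} = 4 - \sqrt{2 F} = 4 - \sqrt{2} \sqrt{F}$)
$j{\left(Y \right)} = 3 + \frac{Y}{3}$ ($j{\left(Y \right)} = 3 + \frac{Y + Y}{6} = 3 + \frac{2 Y}{6} = 3 + \frac{Y}{3}$)
$w = 36$ ($w = \left(3 + \frac{4 - \sqrt{2} \sqrt{8}}{3}\right) + 11 \cdot 3 = \left(3 + \frac{4 - \sqrt{2} \cdot 2 \sqrt{2}}{3}\right) + 33 = \left(3 + \frac{4 - 4}{3}\right) + 33 = \left(3 + \frac{1}{3} \cdot 0\right) + 33 = \left(3 + 0\right) + 33 = 3 + 33 = 36$)
$-301432 - 255 \left(170 + w\right) = -301432 - 255 \left(170 + 36\right) = -301432 - 52530 = -353962$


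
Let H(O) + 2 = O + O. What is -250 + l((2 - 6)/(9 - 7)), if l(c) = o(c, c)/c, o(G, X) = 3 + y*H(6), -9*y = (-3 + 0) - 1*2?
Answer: -4577/18 ≈ -254.28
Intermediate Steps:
H(O) = -2 + 2*O (H(O) = -2 + (O + O) = -2 + 2*O)
y = 5/9 (y = -((-3 + 0) - 1*2)/9 = -(-3 - 2)/9 = -1/9*(-5) = 5/9 ≈ 0.55556)
o(G, X) = 77/9 (o(G, X) = 3 + 5*(-2 + 2*6)/9 = 3 + 5*(-2 + 12)/9 = 3 + (5/9)*10 = 3 + 50/9 = 77/9)
l(c) = 77/(9*c)
-250 + l((2 - 6)/(9 - 7)) = -250 + 77/(9*(((2 - 6)/(9 - 7)))) = -250 + 77/(9*((-4/2))) = -250 + 77/(9*((-4*1/2))) = -250 + (77/9)/(-2) = -250 + (77/9)*(-1/2) = -250 - 77/18 = -4577/18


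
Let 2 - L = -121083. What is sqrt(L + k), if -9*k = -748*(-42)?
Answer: sqrt(1058349)/3 ≈ 342.92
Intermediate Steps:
L = 121085 (L = 2 - 1*(-121083) = 2 + 121083 = 121085)
k = -10472/3 (k = -(-748)*(-42)/9 = -1/9*31416 = -10472/3 ≈ -3490.7)
sqrt(L + k) = sqrt(121085 - 10472/3) = sqrt(352783/3) = sqrt(1058349)/3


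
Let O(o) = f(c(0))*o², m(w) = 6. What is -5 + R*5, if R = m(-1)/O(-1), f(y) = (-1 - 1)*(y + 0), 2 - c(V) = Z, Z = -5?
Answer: -50/7 ≈ -7.1429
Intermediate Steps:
c(V) = 7 (c(V) = 2 - 1*(-5) = 2 + 5 = 7)
f(y) = -2*y
O(o) = -14*o² (O(o) = (-2*7)*o² = -14*o²)
R = -3/7 (R = 6/((-14*(-1)²)) = 6/((-14*1)) = 6/(-14) = 6*(-1/14) = -3/7 ≈ -0.42857)
-5 + R*5 = -5 - 3/7*5 = -5 - 15/7 = -50/7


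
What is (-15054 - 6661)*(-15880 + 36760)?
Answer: -453409200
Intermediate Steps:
(-15054 - 6661)*(-15880 + 36760) = -21715*20880 = -453409200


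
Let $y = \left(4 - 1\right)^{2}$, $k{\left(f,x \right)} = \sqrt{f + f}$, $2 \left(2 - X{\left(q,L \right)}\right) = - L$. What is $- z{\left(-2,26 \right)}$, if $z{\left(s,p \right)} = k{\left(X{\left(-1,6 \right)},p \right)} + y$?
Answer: $-9 - \sqrt{10} \approx -12.162$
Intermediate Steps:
$X{\left(q,L \right)} = 2 + \frac{L}{2}$ ($X{\left(q,L \right)} = 2 - \frac{\left(-1\right) L}{2} = 2 + \frac{L}{2}$)
$k{\left(f,x \right)} = \sqrt{2} \sqrt{f}$ ($k{\left(f,x \right)} = \sqrt{2 f} = \sqrt{2} \sqrt{f}$)
$y = 9$ ($y = 3^{2} = 9$)
$z{\left(s,p \right)} = 9 + \sqrt{10}$ ($z{\left(s,p \right)} = \sqrt{2} \sqrt{2 + \frac{1}{2} \cdot 6} + 9 = \sqrt{2} \sqrt{2 + 3} + 9 = \sqrt{2} \sqrt{5} + 9 = \sqrt{10} + 9 = 9 + \sqrt{10}$)
$- z{\left(-2,26 \right)} = - (9 + \sqrt{10}) = -9 - \sqrt{10}$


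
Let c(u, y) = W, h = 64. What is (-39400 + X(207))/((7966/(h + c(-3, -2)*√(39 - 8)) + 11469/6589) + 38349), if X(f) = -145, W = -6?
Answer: -49271262844913482670/47996172513772305709 + 20514557615741805*√31/47996172513772305709 ≈ -1.0242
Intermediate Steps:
c(u, y) = -6
(-39400 + X(207))/((7966/(h + c(-3, -2)*√(39 - 8)) + 11469/6589) + 38349) = (-39400 - 145)/((7966/(64 - 6*√(39 - 8)) + 11469/6589) + 38349) = -39545/((7966/(64 - 6*√31) + 11469*(1/6589)) + 38349) = -39545/((7966/(64 - 6*√31) + 11469/6589) + 38349) = -39545/((11469/6589 + 7966/(64 - 6*√31)) + 38349) = -39545/(252693030/6589 + 7966/(64 - 6*√31))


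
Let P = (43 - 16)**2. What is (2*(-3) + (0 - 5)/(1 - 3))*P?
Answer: -5103/2 ≈ -2551.5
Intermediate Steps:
P = 729 (P = 27**2 = 729)
(2*(-3) + (0 - 5)/(1 - 3))*P = (2*(-3) + (0 - 5)/(1 - 3))*729 = (-6 - 5/(-2))*729 = (-6 - 5*(-1/2))*729 = (-6 + 5/2)*729 = -7/2*729 = -5103/2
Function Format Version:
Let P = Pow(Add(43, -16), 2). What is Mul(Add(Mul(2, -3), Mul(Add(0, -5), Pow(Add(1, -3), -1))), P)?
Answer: Rational(-5103, 2) ≈ -2551.5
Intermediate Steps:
P = 729 (P = Pow(27, 2) = 729)
Mul(Add(Mul(2, -3), Mul(Add(0, -5), Pow(Add(1, -3), -1))), P) = Mul(Add(Mul(2, -3), Mul(Add(0, -5), Pow(Add(1, -3), -1))), 729) = Mul(Add(-6, Mul(-5, Pow(-2, -1))), 729) = Mul(Add(-6, Mul(-5, Rational(-1, 2))), 729) = Mul(Add(-6, Rational(5, 2)), 729) = Mul(Rational(-7, 2), 729) = Rational(-5103, 2)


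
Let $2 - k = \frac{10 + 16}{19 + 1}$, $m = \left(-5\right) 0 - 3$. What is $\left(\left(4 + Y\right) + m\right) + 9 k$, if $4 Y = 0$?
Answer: $\frac{73}{10} \approx 7.3$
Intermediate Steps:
$Y = 0$ ($Y = \frac{1}{4} \cdot 0 = 0$)
$m = -3$ ($m = 0 - 3 = -3$)
$k = \frac{7}{10}$ ($k = 2 - \frac{10 + 16}{19 + 1} = 2 - \frac{26}{20} = 2 - 26 \cdot \frac{1}{20} = 2 - \frac{13}{10} = \frac{7}{10} \approx 0.7$)
$\left(\left(4 + Y\right) + m\right) + 9 k = \left(\left(4 + 0\right) - 3\right) + 9 \cdot \frac{7}{10} = \left(4 - 3\right) + \frac{63}{10} = 1 + \frac{63}{10} = \frac{73}{10}$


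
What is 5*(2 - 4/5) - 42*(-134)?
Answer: 5634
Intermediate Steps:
5*(2 - 4/5) - 42*(-134) = 5*(2 - 4*⅕) + 5628 = 5*(2 - ⅘) + 5628 = 5*(6/5) + 5628 = 6 + 5628 = 5634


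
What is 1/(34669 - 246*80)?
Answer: 1/14989 ≈ 6.6716e-5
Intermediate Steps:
1/(34669 - 246*80) = 1/(34669 - 19680) = 1/14989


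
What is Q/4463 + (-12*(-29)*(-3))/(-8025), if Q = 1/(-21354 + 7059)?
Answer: 4440380981/34132242975 ≈ 0.13009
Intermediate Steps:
Q = -1/14295 (Q = 1/(-14295) = -1/14295 ≈ -6.9955e-5)
Q/4463 + (-12*(-29)*(-3))/(-8025) = -1/14295/4463 + (-12*(-29)*(-3))/(-8025) = -1/14295*1/4463 + (348*(-3))*(-1/8025) = -1/63798585 - 1044*(-1/8025) = -1/63798585 + 348/2675 = 4440380981/34132242975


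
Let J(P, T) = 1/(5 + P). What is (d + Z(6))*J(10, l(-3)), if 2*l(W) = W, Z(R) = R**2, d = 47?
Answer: 83/15 ≈ 5.5333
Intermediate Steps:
l(W) = W/2
(d + Z(6))*J(10, l(-3)) = (47 + 6**2)/(5 + 10) = (47 + 36)/15 = 83*(1/15) = 83/15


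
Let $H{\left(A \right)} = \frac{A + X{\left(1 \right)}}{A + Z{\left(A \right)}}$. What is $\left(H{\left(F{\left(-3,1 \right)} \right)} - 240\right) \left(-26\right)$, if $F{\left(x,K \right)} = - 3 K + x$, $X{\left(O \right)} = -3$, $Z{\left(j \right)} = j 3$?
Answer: $\frac{24921}{4} \approx 6230.3$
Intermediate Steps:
$Z{\left(j \right)} = 3 j$
$F{\left(x,K \right)} = x - 3 K$
$H{\left(A \right)} = \frac{-3 + A}{4 A}$ ($H{\left(A \right)} = \frac{A - 3}{A + 3 A} = \frac{-3 + A}{4 A}$)
$\left(H{\left(F{\left(-3,1 \right)} \right)} - 240\right) \left(-26\right) = \left(\frac{-3 - 6}{4 \left(-3 - 3\right)} - 240\right) \left(-26\right) = \left(\frac{-3 - 6}{4 \left(-6\right)} - 240\right) \left(-26\right) = \left(\frac{1}{4} \left(- \frac{1}{6}\right) \left(-9\right) - 240\right) \left(-26\right) = \left(\frac{3}{8} - 240\right) \left(-26\right) = \left(- \frac{1917}{8}\right) \left(-26\right) = \frac{24921}{4}$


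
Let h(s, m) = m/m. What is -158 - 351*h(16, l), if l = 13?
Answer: -509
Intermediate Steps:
h(s, m) = 1
-158 - 351*h(16, l) = -158 - 351*1 = -158 - 351 = -509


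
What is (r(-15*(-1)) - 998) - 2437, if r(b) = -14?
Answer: -3449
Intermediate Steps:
(r(-15*(-1)) - 998) - 2437 = (-14 - 998) - 2437 = -1012 - 2437 = -3449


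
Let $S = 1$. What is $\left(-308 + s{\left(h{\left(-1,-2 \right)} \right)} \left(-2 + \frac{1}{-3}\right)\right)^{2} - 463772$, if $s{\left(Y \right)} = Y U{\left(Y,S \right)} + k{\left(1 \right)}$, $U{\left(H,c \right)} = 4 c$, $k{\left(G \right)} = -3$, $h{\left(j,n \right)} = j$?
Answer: $- \frac{3408323}{9} \approx -3.787 \cdot 10^{5}$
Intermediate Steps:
$s{\left(Y \right)} = -3 + 4 Y$ ($s{\left(Y \right)} = Y 4 \cdot 1 - 3 = Y 4 - 3 = 4 Y - 3 = -3 + 4 Y$)
$\left(-308 + s{\left(h{\left(-1,-2 \right)} \right)} \left(-2 + \frac{1}{-3}\right)\right)^{2} - 463772 = \left(-308 + \left(-3 + 4 \left(-1\right)\right) \left(-2 + \frac{1}{-3}\right)\right)^{2} - 463772 = \left(-308 + \left(-3 - 4\right) \left(-2 - \frac{1}{3}\right)\right)^{2} - 463772 = \left(-308 - - \frac{49}{3}\right)^{2} - 463772 = \left(-308 + \frac{49}{3}\right)^{2} - 463772 = \left(- \frac{875}{3}\right)^{2} - 463772 = \frac{765625}{9} - 463772 = - \frac{3408323}{9}$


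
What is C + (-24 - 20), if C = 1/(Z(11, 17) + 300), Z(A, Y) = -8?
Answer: -12847/292 ≈ -43.997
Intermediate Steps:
C = 1/292 (C = 1/(-8 + 300) = 1/292 ≈ 0.0034247)
C + (-24 - 20) = 1/292 + (-24 - 20) = 1/292 - 44 = -12847/292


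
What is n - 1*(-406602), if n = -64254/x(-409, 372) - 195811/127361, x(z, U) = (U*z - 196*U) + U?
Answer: 1939247598412877/4769414728 ≈ 4.0660e+5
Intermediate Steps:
x(z, U) = -195*U + U*z (x(z, U) = (-196*U + U*z) + U = -195*U + U*z)
n = -5968821379/4769414728 (n = -64254*1/(372*(-195 - 409)) - 195811/127361 = -64254/(372*(-604)) - 195811*1/127361 = -64254/(-224688) - 195811/127361 = -64254*(-1/224688) - 195811/127361 = 10709/37448 - 195811/127361 = -5968821379/4769414728 ≈ -1.2515)
n - 1*(-406602) = -5968821379/4769414728 - 1*(-406602) = -5968821379/4769414728 + 406602 = 1939247598412877/4769414728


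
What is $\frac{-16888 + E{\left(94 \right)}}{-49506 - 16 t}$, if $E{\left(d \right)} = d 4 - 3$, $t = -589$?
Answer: $\frac{16515}{40082} \approx 0.41203$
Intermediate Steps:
$E{\left(d \right)} = -3 + 4 d$ ($E{\left(d \right)} = 4 d - 3 = -3 + 4 d$)
$\frac{-16888 + E{\left(94 \right)}}{-49506 - 16 t} = \frac{-16888 + \left(-3 + 4 \cdot 94\right)}{-49506 - -9424} = \frac{-16888 + \left(-3 + 376\right)}{-49506 + 9424} = \frac{-16888 + 373}{-40082} = \left(-16515\right) \left(- \frac{1}{40082}\right) = \frac{16515}{40082}$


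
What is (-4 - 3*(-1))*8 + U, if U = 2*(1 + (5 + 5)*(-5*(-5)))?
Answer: 494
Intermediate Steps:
U = 502 (U = 2*(1 + 10*25) = 2*(1 + 250) = 2*251 = 502)
(-4 - 3*(-1))*8 + U = (-4 - 3*(-1))*8 + 502 = (-4 + 3)*8 + 502 = -1*8 + 502 = -8 + 502 = 494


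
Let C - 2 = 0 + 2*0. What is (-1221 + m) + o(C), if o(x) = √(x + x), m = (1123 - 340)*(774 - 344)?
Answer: 335471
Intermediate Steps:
m = 336690 (m = 783*430 = 336690)
C = 2 (C = 2 + (0 + 2*0) = 2 + (0 + 0) = 2 + 0 = 2)
o(x) = √2*√x (o(x) = √(2*x) = √2*√x)
(-1221 + m) + o(C) = (-1221 + 336690) + √2*√2 = 335469 + 2 = 335471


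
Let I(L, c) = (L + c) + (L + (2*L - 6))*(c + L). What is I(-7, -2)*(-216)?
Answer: -50544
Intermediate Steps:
I(L, c) = L + c + (-6 + 3*L)*(L + c) (I(L, c) = (L + c) + (L + (-6 + 2*L))*(L + c) = (L + c) + (-6 + 3*L)*(L + c) = L + c + (-6 + 3*L)*(L + c))
I(-7, -2)*(-216) = (-5*(-7) - 5*(-2) + 3*(-7)² + 3*(-7)*(-2))*(-216) = (35 + 10 + 3*49 + 42)*(-216) = (35 + 10 + 147 + 42)*(-216) = 234*(-216) = -50544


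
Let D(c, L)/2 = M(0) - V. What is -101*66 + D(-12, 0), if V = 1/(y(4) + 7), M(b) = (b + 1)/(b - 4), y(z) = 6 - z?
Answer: -120001/18 ≈ -6666.7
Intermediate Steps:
M(b) = (1 + b)/(-4 + b)
V = ⅑ (V = 1/((6 - 1*4) + 7) = 1/((6 - 4) + 7) = 1/(2 + 7) = 1/9 = ⅑ ≈ 0.11111)
D(c, L) = -13/18 (D(c, L) = 2*((1 + 0)/(-4 + 0) - 1*⅑) = 2*(1/(-4) - ⅑) = 2*(-¼*1 - ⅑) = 2*(-¼ - ⅑) = 2*(-13/36) = -13/18)
-101*66 + D(-12, 0) = -101*66 - 13/18 = -6666 - 13/18 = -120001/18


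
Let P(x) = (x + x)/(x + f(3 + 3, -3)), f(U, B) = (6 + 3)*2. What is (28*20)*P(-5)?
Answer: -5600/13 ≈ -430.77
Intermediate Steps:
f(U, B) = 18 (f(U, B) = 9*2 = 18)
P(x) = 2*x/(18 + x) (P(x) = (x + x)/(x + 18) = (2*x)/(18 + x) = 2*x/(18 + x))
(28*20)*P(-5) = (28*20)*(2*(-5)/(18 - 5)) = 560*(2*(-5)/13) = 560*(2*(-5)*(1/13)) = 560*(-10/13) = -5600/13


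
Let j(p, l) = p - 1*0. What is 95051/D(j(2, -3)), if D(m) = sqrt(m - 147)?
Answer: -95051*I*sqrt(145)/145 ≈ -7893.6*I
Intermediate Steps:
j(p, l) = p (j(p, l) = p + 0 = p)
D(m) = sqrt(-147 + m)
95051/D(j(2, -3)) = 95051/(sqrt(-147 + 2)) = 95051/(sqrt(-145)) = 95051/((I*sqrt(145))) = 95051*(-I*sqrt(145)/145) = -95051*I*sqrt(145)/145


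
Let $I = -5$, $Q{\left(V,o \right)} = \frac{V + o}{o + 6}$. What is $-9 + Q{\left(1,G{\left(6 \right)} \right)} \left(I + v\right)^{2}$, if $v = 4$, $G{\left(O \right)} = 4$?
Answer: $- \frac{17}{2} \approx -8.5$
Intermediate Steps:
$Q{\left(V,o \right)} = \frac{V + o}{6 + o}$
$-9 + Q{\left(1,G{\left(6 \right)} \right)} \left(I + v\right)^{2} = -9 + \frac{1 + 4}{6 + 4} \left(-5 + 4\right)^{2} = -9 + \frac{1}{10} \cdot 5 \left(-1\right)^{2} = -9 + \frac{1}{10} \cdot 5 \cdot 1 = -9 + \frac{1}{2} \cdot 1 = -9 + \frac{1}{2} = - \frac{17}{2}$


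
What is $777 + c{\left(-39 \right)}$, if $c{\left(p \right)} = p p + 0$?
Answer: $2298$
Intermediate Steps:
$c{\left(p \right)} = p^{2}$ ($c{\left(p \right)} = p^{2} + 0 = p^{2}$)
$777 + c{\left(-39 \right)} = 777 + \left(-39\right)^{2} = 777 + 1521 = 2298$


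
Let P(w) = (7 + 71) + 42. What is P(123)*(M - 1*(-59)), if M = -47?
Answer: 1440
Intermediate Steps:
P(w) = 120 (P(w) = 78 + 42 = 120)
P(123)*(M - 1*(-59)) = 120*(-47 - 1*(-59)) = 120*(-47 + 59) = 120*12 = 1440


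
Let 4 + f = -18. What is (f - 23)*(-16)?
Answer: 720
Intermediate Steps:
f = -22 (f = -4 - 18 = -22)
(f - 23)*(-16) = (-22 - 23)*(-16) = -45*(-16) = 720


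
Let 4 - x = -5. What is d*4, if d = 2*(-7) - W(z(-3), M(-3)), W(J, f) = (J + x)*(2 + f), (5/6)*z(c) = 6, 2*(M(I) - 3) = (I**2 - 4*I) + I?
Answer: -4816/5 ≈ -963.20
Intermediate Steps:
x = 9 (x = 4 - 1*(-5) = 4 + 5 = 9)
M(I) = 3 + I**2/2 - 3*I/2 (M(I) = 3 + ((I**2 - 4*I) + I)/2 = 3 + (I**2 - 3*I)/2 = 3 + (I**2/2 - 3*I/2) = 3 + I**2/2 - 3*I/2)
z(c) = 36/5 (z(c) = (6/5)*6 = 36/5)
W(J, f) = (2 + f)*(9 + J) (W(J, f) = (J + 9)*(2 + f) = (9 + J)*(2 + f) = (2 + f)*(9 + J))
d = -1204/5 (d = 2*(-7) - (18 + 2*(36/5) + 9*(3 + (1/2)*(-3)**2 - 3/2*(-3)) + 36*(3 + (1/2)*(-3)**2 - 3/2*(-3))/5) = -14 - (18 + 72/5 + 9*(3 + (1/2)*9 + 9/2) + 36*(3 + (1/2)*9 + 9/2)/5) = -14 - (18 + 72/5 + 9*(3 + 9/2 + 9/2) + 36*(3 + 9/2 + 9/2)/5) = -14 - (18 + 72/5 + 9*12 + (36/5)*12) = -14 - (18 + 72/5 + 108 + 432/5) = -14 - 1*1134/5 = -14 - 1134/5 = -1204/5 ≈ -240.80)
d*4 = -1204/5*4 = -4816/5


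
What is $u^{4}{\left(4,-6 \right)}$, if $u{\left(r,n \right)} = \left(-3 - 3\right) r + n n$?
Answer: $20736$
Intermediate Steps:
$u{\left(r,n \right)} = n^{2} - 6 r$ ($u{\left(r,n \right)} = \left(-3 - 3\right) r + n^{2} = - 6 r + n^{2} = n^{2} - 6 r$)
$u^{4}{\left(4,-6 \right)} = \left(\left(-6\right)^{2} - 24\right)^{4} = \left(36 - 24\right)^{4} = 12^{4} = 20736$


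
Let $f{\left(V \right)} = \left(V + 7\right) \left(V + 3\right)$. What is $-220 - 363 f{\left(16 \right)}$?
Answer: $-158851$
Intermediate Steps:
$f{\left(V \right)} = \left(3 + V\right) \left(7 + V\right)$ ($f{\left(V \right)} = \left(7 + V\right) \left(3 + V\right) = \left(3 + V\right) \left(7 + V\right)$)
$-220 - 363 f{\left(16 \right)} = -220 - 363 \left(21 + 16^{2} + 10 \cdot 16\right) = -220 - 363 \left(21 + 256 + 160\right) = -220 - 158631 = -158851$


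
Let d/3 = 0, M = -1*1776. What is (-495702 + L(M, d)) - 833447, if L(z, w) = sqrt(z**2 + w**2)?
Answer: -1327373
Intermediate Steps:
M = -1776
d = 0 (d = 3*0 = 0)
L(z, w) = sqrt(w**2 + z**2)
(-495702 + L(M, d)) - 833447 = (-495702 + sqrt(0**2 + (-1776)**2)) - 833447 = (-495702 + sqrt(0 + 3154176)) - 833447 = (-495702 + sqrt(3154176)) - 833447 = (-495702 + 1776) - 833447 = -493926 - 833447 = -1327373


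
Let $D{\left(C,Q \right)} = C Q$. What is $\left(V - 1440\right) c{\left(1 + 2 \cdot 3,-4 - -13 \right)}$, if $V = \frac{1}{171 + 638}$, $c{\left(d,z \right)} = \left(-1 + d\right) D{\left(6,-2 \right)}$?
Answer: $\frac{83877048}{809} \approx 1.0368 \cdot 10^{5}$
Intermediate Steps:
$c{\left(d,z \right)} = 12 - 12 d$ ($c{\left(d,z \right)} = \left(-1 + d\right) 6 \left(-2\right) = \left(-1 + d\right) \left(-12\right) = 12 - 12 d$)
$V = \frac{1}{809} \approx 0.0012361$
$\left(V - 1440\right) c{\left(1 + 2 \cdot 3,-4 - -13 \right)} = \left(\frac{1}{809} - 1440\right) \left(12 - 12 \left(1 + 2 \cdot 3\right)\right) = - \frac{1164959 \left(12 - 12 \left(1 + 6\right)\right)}{809} = - \frac{1164959 \left(12 - 84\right)}{809} = \left(- \frac{1164959}{809}\right) \left(-72\right) = \frac{83877048}{809}$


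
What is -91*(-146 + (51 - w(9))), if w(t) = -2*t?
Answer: 7007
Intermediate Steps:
-91*(-146 + (51 - w(9))) = -91*(-146 + (51 - (-2)*9)) = -91*(-146 + (51 - 1*(-18))) = -91*(-146 + (51 + 18)) = -91*(-146 + 69) = -91*(-77) = 7007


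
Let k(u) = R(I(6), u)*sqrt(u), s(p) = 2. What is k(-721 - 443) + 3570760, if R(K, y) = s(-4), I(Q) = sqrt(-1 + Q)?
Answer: 3570760 + 4*I*sqrt(291) ≈ 3.5708e+6 + 68.235*I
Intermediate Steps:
R(K, y) = 2
k(u) = 2*sqrt(u)
k(-721 - 443) + 3570760 = 2*sqrt(-721 - 443) + 3570760 = 2*sqrt(-1164) + 3570760 = 2*(2*I*sqrt(291)) + 3570760 = 4*I*sqrt(291) + 3570760 = 3570760 + 4*I*sqrt(291)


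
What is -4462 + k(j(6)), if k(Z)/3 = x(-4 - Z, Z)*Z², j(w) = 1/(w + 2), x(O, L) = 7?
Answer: -285547/64 ≈ -4461.7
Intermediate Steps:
j(w) = 1/(2 + w)
k(Z) = 21*Z² (k(Z) = 3*(7*Z²) = 21*Z²)
-4462 + k(j(6)) = -4462 + 21*(1/(2 + 6))² = -4462 + 21*(1/8)² = -4462 + 21*(⅛)² = -4462 + 21*(1/64) = -4462 + 21/64 = -285547/64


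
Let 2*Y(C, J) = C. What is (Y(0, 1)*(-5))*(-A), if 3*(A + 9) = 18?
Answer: 0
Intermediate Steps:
A = -3 (A = -9 + (1/3)*18 = -9 + 6 = -3)
Y(C, J) = C/2
(Y(0, 1)*(-5))*(-A) = (((1/2)*0)*(-5))*(-1*(-3)) = (0*(-5))*3 = 0*3 = 0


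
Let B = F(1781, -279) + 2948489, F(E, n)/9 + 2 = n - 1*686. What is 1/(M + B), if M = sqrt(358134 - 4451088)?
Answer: 1469893/4321172909375 - I*sqrt(4092954)/8642345818750 ≈ 3.4016e-7 - 2.3409e-10*I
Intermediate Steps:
F(E, n) = -6192 + 9*n (F(E, n) = -18 + 9*(n - 1*686) = -18 + 9*(n - 686) = -18 + 9*(-686 + n) = -18 + (-6174 + 9*n) = -6192 + 9*n)
M = I*sqrt(4092954) (M = sqrt(-4092954) = I*sqrt(4092954) ≈ 2023.1*I)
B = 2939786 (B = (-6192 + 9*(-279)) + 2948489 = (-6192 - 2511) + 2948489 = -8703 + 2948489 = 2939786)
1/(M + B) = 1/(I*sqrt(4092954) + 2939786) = 1/(2939786 + I*sqrt(4092954))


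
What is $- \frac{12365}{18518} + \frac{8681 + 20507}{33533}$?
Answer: $\frac{125867839}{620964094} \approx 0.2027$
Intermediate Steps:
$- \frac{12365}{18518} + \frac{8681 + 20507}{33533} = \left(-12365\right) \frac{1}{18518} + 29188 \cdot \frac{1}{33533} = - \frac{12365}{18518} + \frac{29188}{33533} = \frac{125867839}{620964094}$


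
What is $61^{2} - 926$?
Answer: $2795$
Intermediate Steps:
$61^{2} - 926 = 3721 + \left(-1620 + 694\right) = 3721 - 926 = 2795$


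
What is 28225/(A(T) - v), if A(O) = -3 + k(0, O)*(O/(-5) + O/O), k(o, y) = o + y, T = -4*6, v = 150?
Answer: -141125/1461 ≈ -96.595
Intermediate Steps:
T = -24
A(O) = -3 + O*(1 - O/5) (A(O) = -3 + (0 + O)*(O/(-5) + O/O) = -3 + O*(O*(-⅕) + 1) = -3 + O*(-O/5 + 1) = -3 + O*(1 - O/5))
28225/(A(T) - v) = 28225/((-3 - 24 - ⅕*(-24)²) - 1*150) = 28225/((-3 - 24 - ⅕*576) - 150) = 28225/((-3 - 24 - 576/5) - 150) = 28225/(-711/5 - 150) = 28225/(-1461/5) = 28225*(-5/1461) = -141125/1461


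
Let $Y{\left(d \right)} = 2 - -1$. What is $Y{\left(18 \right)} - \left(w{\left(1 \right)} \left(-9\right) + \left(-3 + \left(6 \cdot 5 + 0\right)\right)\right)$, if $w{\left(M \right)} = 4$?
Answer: $12$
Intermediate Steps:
$Y{\left(d \right)} = 3$ ($Y{\left(d \right)} = 2 + 1 = 3$)
$Y{\left(18 \right)} - \left(w{\left(1 \right)} \left(-9\right) + \left(-3 + \left(6 \cdot 5 + 0\right)\right)\right) = 3 - \left(4 \left(-9\right) + \left(-3 + \left(6 \cdot 5 + 0\right)\right)\right) = 3 - \left(-36 + \left(-3 + \left(30 + 0\right)\right)\right) = 3 - \left(-36 + \left(-3 + 30\right)\right) = 3 - \left(-36 + 27\right) = 3 - -9 = 3 + 9 = 12$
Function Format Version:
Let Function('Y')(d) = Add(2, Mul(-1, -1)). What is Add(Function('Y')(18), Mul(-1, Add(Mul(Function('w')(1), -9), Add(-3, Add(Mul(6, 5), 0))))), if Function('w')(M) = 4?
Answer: 12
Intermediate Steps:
Function('Y')(d) = 3 (Function('Y')(d) = Add(2, 1) = 3)
Add(Function('Y')(18), Mul(-1, Add(Mul(Function('w')(1), -9), Add(-3, Add(Mul(6, 5), 0))))) = Add(3, Mul(-1, Add(Mul(4, -9), Add(-3, Add(Mul(6, 5), 0))))) = Add(3, Mul(-1, Add(-36, Add(-3, Add(30, 0))))) = Add(3, Mul(-1, Add(-36, Add(-3, 30)))) = Add(3, Mul(-1, Add(-36, 27))) = Add(3, Mul(-1, -9)) = Add(3, 9) = 12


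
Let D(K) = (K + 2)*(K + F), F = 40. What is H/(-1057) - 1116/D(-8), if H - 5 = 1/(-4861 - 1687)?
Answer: 22969683/3954992 ≈ 5.8078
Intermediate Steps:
H = 32739/6548 (H = 5 + 1/(-4861 - 1687) = 5 + 1/(-6548) = 5 - 1/6548 = 32739/6548 ≈ 4.9998)
D(K) = (2 + K)*(40 + K) (D(K) = (K + 2)*(K + 40) = (2 + K)*(40 + K))
H/(-1057) - 1116/D(-8) = (32739/6548)/(-1057) - 1116/(80 + (-8)² + 42*(-8)) = (32739/6548)*(-1/1057) - 1116/(80 + 64 - 336) = -4677/988748 - 1116/(-192) = -4677/988748 - 1116*(-1/192) = -4677/988748 + 93/16 = 22969683/3954992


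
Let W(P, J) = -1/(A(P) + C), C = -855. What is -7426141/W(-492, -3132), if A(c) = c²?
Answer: 1791252044469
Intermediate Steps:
W(P, J) = -1/(-855 + P²) (W(P, J) = -1/(P² - 855) = -1/(-855 + P²))
-7426141/W(-492, -3132) = -7426141/((-1/(-855 + (-492)²))) = -7426141/((-1/(-855 + 242064))) = -7426141/((-1/241209)) = -7426141/((-1*1/241209)) = -7426141/(-1/241209) = -7426141*(-241209) = 1791252044469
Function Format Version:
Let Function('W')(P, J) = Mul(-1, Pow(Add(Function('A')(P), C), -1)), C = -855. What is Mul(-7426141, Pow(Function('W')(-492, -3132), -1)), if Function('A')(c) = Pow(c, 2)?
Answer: 1791252044469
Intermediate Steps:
Function('W')(P, J) = Mul(-1, Pow(Add(-855, Pow(P, 2)), -1)) (Function('W')(P, J) = Mul(-1, Pow(Add(Pow(P, 2), -855), -1)) = Mul(-1, Pow(Add(-855, Pow(P, 2)), -1)))
Mul(-7426141, Pow(Function('W')(-492, -3132), -1)) = Mul(-7426141, Pow(Mul(-1, Pow(Add(-855, Pow(-492, 2)), -1)), -1)) = Mul(-7426141, Pow(Mul(-1, Pow(Add(-855, 242064), -1)), -1)) = Mul(-7426141, Pow(Mul(-1, Pow(241209, -1)), -1)) = Mul(-7426141, Pow(Mul(-1, Rational(1, 241209)), -1)) = Mul(-7426141, Pow(Rational(-1, 241209), -1)) = Mul(-7426141, -241209) = 1791252044469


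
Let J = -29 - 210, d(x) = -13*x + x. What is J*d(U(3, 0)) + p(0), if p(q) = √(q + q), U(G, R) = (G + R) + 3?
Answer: 17208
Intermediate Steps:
U(G, R) = 3 + G + R
p(q) = √2*√q (p(q) = √(2*q) = √2*√q)
d(x) = -12*x
J = -239
J*d(U(3, 0)) + p(0) = -(-2868)*(3 + 3 + 0) + √2*√0 = -(-2868)*6 + √2*0 = -239*(-72) + 0 = 17208 + 0 = 17208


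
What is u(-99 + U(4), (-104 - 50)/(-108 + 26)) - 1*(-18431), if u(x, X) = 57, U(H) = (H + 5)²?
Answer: 18488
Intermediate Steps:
U(H) = (5 + H)²
u(-99 + U(4), (-104 - 50)/(-108 + 26)) - 1*(-18431) = 57 - 1*(-18431) = 57 + 18431 = 18488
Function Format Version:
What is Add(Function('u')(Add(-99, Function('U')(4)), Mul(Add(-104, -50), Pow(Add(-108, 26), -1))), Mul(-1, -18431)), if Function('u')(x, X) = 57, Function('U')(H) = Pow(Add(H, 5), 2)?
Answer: 18488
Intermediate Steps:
Function('U')(H) = Pow(Add(5, H), 2)
Add(Function('u')(Add(-99, Function('U')(4)), Mul(Add(-104, -50), Pow(Add(-108, 26), -1))), Mul(-1, -18431)) = Add(57, Mul(-1, -18431)) = Add(57, 18431) = 18488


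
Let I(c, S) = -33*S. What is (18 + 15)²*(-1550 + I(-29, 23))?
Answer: -2514501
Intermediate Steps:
(18 + 15)²*(-1550 + I(-29, 23)) = (18 + 15)²*(-1550 - 33*23) = 33²*(-1550 - 759) = 1089*(-2309) = -2514501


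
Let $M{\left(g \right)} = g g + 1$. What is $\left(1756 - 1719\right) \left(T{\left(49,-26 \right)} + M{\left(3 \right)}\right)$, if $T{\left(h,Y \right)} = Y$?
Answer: $-592$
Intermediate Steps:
$M{\left(g \right)} = 1 + g^{2}$ ($M{\left(g \right)} = g^{2} + 1 = 1 + g^{2}$)
$\left(1756 - 1719\right) \left(T{\left(49,-26 \right)} + M{\left(3 \right)}\right) = \left(1756 - 1719\right) \left(-26 + \left(1 + 3^{2}\right)\right) = 37 \left(-26 + \left(1 + 9\right)\right) = 37 \left(-26 + 10\right) = 37 \left(-16\right) = -592$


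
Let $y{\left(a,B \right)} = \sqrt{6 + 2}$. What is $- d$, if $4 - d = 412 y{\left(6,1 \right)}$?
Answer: $-4 + 824 \sqrt{2} \approx 1161.3$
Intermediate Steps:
$y{\left(a,B \right)} = 2 \sqrt{2}$ ($y{\left(a,B \right)} = \sqrt{8} = 2 \sqrt{2}$)
$d = 4 - 824 \sqrt{2}$ ($d = 4 - 412 \cdot 2 \sqrt{2} = 4 - 824 \sqrt{2} \approx -1161.3$)
$- d = - (4 - 824 \sqrt{2}) = -4 + 824 \sqrt{2}$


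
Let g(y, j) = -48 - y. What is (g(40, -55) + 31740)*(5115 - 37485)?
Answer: -1024575240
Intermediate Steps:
(g(40, -55) + 31740)*(5115 - 37485) = ((-48 - 1*40) + 31740)*(5115 - 37485) = ((-48 - 40) + 31740)*(-32370) = (-88 + 31740)*(-32370) = 31652*(-32370) = -1024575240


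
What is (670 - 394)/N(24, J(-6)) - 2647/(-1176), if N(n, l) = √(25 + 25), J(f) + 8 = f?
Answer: 2647/1176 + 138*√2/5 ≈ 41.283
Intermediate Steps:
J(f) = -8 + f
N(n, l) = 5*√2 (N(n, l) = √50 = 5*√2)
(670 - 394)/N(24, J(-6)) - 2647/(-1176) = (670 - 394)/((5*√2)) - 2647/(-1176) = 276*(√2/10) - 2647*(-1/1176) = 138*√2/5 + 2647/1176 = 2647/1176 + 138*√2/5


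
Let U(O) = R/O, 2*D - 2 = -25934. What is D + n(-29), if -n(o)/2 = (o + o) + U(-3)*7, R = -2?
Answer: -38578/3 ≈ -12859.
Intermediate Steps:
D = -12966 (D = 1 + (½)*(-25934) = 1 - 12967 = -12966)
U(O) = -2/O
n(o) = -28/3 - 4*o (n(o) = -2*((o + o) - 2/(-3)*7) = -2*(2*o - 2*(-⅓)*7) = -2*(2*o + (⅔)*7) = -2*(2*o + 14/3) = -2*(14/3 + 2*o) = -28/3 - 4*o)
D + n(-29) = -12966 + (-28/3 - 4*(-29)) = -12966 + (-28/3 + 116) = -12966 + 320/3 = -38578/3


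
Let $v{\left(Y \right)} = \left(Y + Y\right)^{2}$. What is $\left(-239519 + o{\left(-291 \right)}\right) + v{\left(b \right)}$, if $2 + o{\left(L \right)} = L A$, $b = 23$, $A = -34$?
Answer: $-227511$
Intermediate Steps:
$v{\left(Y \right)} = 4 Y^{2}$ ($v{\left(Y \right)} = \left(2 Y\right)^{2} = 4 Y^{2}$)
$o{\left(L \right)} = -2 - 34 L$ ($o{\left(L \right)} = -2 + L \left(-34\right) = -2 - 34 L$)
$\left(-239519 + o{\left(-291 \right)}\right) + v{\left(b \right)} = \left(-239519 - -9892\right) + 4 \cdot 23^{2} = \left(-239519 + \left(-2 + 9894\right)\right) + 4 \cdot 529 = \left(-239519 + 9892\right) + 2116 = -229627 + 2116 = -227511$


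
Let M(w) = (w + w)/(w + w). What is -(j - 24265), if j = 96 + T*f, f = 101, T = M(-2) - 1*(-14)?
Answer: 22654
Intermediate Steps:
M(w) = 1 (M(w) = (2*w)/((2*w)) = (2*w)*(1/(2*w)) = 1)
T = 15 (T = 1 - 1*(-14) = 1 + 14 = 15)
j = 1611 (j = 96 + 15*101 = 96 + 1515 = 1611)
-(j - 24265) = -(1611 - 24265) = -1*(-22654) = 22654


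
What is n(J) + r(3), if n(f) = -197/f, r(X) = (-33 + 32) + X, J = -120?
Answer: 437/120 ≈ 3.6417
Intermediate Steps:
r(X) = -1 + X
n(J) + r(3) = -197/(-120) + (-1 + 3) = -197*(-1/120) + 2 = 197/120 + 2 = 437/120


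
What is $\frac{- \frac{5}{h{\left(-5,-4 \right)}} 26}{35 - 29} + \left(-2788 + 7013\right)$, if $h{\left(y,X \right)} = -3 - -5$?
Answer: $\frac{25285}{6} \approx 4214.2$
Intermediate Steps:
$h{\left(y,X \right)} = 2$ ($h{\left(y,X \right)} = -3 + 5 = 2$)
$\frac{- \frac{5}{h{\left(-5,-4 \right)}} 26}{35 - 29} + \left(-2788 + 7013\right) = \frac{- \frac{5}{2} \cdot 26}{35 - 29} + \left(-2788 + 7013\right) = \frac{\left(-5\right) \frac{1}{2} \cdot 26}{6} + 4225 = \left(- \frac{5}{2}\right) 26 \cdot \frac{1}{6} + 4225 = \left(-65\right) \frac{1}{6} + 4225 = - \frac{65}{6} + 4225 = \frac{25285}{6}$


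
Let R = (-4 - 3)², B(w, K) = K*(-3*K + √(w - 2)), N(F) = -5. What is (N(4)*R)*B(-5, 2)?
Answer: 2940 - 490*I*√7 ≈ 2940.0 - 1296.4*I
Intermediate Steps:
B(w, K) = K*(√(-2 + w) - 3*K) (B(w, K) = K*(-3*K + √(-2 + w)) = K*(√(-2 + w) - 3*K))
R = 49 (R = (-7)² = 49)
(N(4)*R)*B(-5, 2) = (-5*49)*(2*(√(-2 - 5) - 3*2)) = -490*(√(-7) - 6) = -490*(I*√7 - 6) = -490*(-6 + I*√7) = -245*(-12 + 2*I*√7) = 2940 - 490*I*√7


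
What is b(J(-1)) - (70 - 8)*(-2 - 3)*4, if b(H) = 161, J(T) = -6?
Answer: 1401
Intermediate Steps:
b(J(-1)) - (70 - 8)*(-2 - 3)*4 = 161 - (70 - 8)*(-2 - 3)*4 = 161 - 62*(-5*4) = 161 - 62*(-20) = 161 - 1*(-1240) = 161 + 1240 = 1401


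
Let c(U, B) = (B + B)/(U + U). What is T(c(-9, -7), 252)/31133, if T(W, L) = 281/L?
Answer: 281/7845516 ≈ 3.5817e-5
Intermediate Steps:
c(U, B) = B/U (c(U, B) = (2*B)/((2*U)) = (2*B)*(1/(2*U)) = B/U)
T(c(-9, -7), 252)/31133 = (281/252)/31133 = (281*(1/252))*(1/31133) = (281/252)*(1/31133) = 281/7845516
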